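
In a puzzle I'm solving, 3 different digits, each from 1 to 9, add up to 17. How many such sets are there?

7

3 distinct digits from 1–9 sum between 6 and 24.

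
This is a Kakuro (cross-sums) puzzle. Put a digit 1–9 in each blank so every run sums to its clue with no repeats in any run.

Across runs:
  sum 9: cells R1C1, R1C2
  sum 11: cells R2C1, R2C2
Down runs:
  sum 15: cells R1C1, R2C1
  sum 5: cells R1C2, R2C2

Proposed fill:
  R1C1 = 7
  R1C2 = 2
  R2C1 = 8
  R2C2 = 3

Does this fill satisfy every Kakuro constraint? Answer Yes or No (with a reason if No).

Yes

Across: 7+2=9; 8+3=11. Down: 7+8=15; 2+3=5. No digit repeats within any run.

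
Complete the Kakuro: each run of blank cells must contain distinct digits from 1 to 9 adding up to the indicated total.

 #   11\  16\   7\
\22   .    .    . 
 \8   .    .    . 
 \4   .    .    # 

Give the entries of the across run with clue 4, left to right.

1, 3

4 in 2 cells must be {1,3}.
Nothing is forced directly, so branch on R3C2, whose candidates are 1 or 3. If R3C2 = 1: then R2C2 would have to be in {1,2,3,4,5} for the 8 across but in {6,7,8,9} for the 16 down — contradiction. So R3C2 = 3.
R3C1 = 4 − 3 = 1 completes the 4 across.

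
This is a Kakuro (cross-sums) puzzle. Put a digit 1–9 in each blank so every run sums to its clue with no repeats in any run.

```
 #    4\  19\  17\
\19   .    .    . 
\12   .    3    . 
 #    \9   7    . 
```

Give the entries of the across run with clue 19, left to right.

4 in 2 cells must be {1,3}.
Only 3 fits R1C1 under both its across sum 19 and down sum 4.
R1C2 = 19 − 10 = 9 completes the 19 down.
R1C3 = 19 − 12 = 7 completes the 19 across.
R2C1 = 4 − 3 = 1 completes the 4 down.
R2C3 = 12 − 4 = 8 completes the 12 across.
R3C3 = 9 − 7 = 2 completes the 9 across.

3 9 7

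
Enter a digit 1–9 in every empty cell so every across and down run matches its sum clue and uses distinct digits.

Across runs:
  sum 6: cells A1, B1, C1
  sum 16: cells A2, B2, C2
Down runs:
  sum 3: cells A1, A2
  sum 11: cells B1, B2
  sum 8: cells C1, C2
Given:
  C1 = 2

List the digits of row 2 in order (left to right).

6 in 3 cells must be {1,2,3}; 3 in 2 cells must be {1,2}.
A1 = 1: the only remaining digit allowed by both the 6 across and the 3 down.
B1 = 6 − 3 = 3 completes the 6 across.
A2 = 3 − 1 = 2 completes the 3 down.
B2 = 11 − 3 = 8 completes the 11 down.
C2 = 16 − 10 = 6 completes the 16 across.

2 8 6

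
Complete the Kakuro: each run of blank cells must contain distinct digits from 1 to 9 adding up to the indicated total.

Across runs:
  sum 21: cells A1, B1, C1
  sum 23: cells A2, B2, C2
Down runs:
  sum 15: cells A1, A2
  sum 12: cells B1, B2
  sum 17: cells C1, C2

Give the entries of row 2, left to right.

6, 8, 9

23 in 3 cells must be {6,8,9}; 17 in 2 cells must be {8,9}.
Nothing is forced directly, so branch on B2, whose candidates are 8 or 9. If B2 = 9: then B1 would have to be in {4,5,6,7,8,9} for the 21 across but in {3} for the 12 down — contradiction. So B2 = 8.
B1 = 12 − 8 = 4 completes the 12 down.
Given what's placed, C2 must be 9 to fit the 23 across and 17 down.
C1 = 17 − 9 = 8 completes the 17 down.
A2 = 23 − 17 = 6 completes the 23 across.
A1 = 21 − 12 = 9 completes the 21 across.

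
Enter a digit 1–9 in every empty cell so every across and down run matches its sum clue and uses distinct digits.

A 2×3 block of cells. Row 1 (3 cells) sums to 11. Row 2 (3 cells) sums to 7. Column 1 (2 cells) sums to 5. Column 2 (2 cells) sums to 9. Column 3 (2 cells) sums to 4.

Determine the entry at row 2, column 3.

1

7 in 3 cells must be {1,2,4}; 4 in 2 cells must be {1,3}.
The 7 across and the 4 down share only 1, so (2,3) = 1.
(1,3) = 4 − 1 = 3 completes the 4 down.
Nothing is forced directly, so branch on (2,1), whose candidates are 2 or 4. If (2,1) = 2: then (1,1) would have to be in {1,2,6,7} for the 11 across but in {3} for the 5 down — contradiction. So (2,1) = 4.
(1,1) = 5 − 4 = 1 completes the 5 down.
(1,2) = 11 − 4 = 7 completes the 11 across.
(2,2) = 7 − 5 = 2 completes the 7 across.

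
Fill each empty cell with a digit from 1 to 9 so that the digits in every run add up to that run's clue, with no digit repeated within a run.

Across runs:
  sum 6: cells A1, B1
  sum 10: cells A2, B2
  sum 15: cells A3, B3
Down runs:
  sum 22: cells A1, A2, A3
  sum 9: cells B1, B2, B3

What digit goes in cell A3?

The 6 across and the 22 down share only 5, so A1 = 5.
B1 = 6 − 5 = 1 completes the 6 across.
Given what's placed, B3 must be 6 to fit the 15 across and 9 down.
B2 = 9 − 7 = 2 completes the 9 down.
A3 = 15 − 6 = 9 completes the 15 across.
A2 = 10 − 2 = 8 completes the 10 across.

9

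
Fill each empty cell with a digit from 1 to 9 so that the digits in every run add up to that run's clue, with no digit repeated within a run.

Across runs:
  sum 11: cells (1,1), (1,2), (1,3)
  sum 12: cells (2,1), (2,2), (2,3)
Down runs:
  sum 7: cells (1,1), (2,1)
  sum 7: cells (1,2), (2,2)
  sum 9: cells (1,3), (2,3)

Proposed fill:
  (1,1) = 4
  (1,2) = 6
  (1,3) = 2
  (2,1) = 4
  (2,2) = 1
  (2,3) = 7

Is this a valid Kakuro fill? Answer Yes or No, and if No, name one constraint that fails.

No — the down run (1,1)–(2,1) sums to 8, not 7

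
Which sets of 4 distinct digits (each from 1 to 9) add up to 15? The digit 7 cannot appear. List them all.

4 distinct digits from 1–9 sum between 10 and 30.
Dropping sets that contain 7.

{1,2,3,9}; {1,2,4,8}; {1,3,5,6}; {2,3,4,6}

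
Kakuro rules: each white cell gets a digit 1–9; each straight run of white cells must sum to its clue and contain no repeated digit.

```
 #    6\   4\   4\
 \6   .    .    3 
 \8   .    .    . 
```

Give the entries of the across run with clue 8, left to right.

4, 3, 1

6 in 3 cells must be {1,2,3}; 4 in 2 cells must be {1,3}.
R1C2 = 1: the only remaining digit allowed by both the 6 across and the 4 down.
R2C2 = 4 − 1 = 3 completes the 4 down.
R2C3 = 4 − 3 = 1 completes the 4 down.
R1C1 = 6 − 4 = 2 completes the 6 across.
R2C1 = 8 − 4 = 4 completes the 8 across.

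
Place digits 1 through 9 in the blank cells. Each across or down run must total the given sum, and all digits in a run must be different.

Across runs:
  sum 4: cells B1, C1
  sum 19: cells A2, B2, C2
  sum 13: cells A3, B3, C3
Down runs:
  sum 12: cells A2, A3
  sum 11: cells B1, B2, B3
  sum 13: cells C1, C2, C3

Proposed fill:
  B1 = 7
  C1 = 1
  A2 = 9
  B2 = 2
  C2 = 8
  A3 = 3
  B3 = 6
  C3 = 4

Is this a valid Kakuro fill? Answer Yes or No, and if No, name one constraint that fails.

No — the across run B1–C1 sums to 8, not 4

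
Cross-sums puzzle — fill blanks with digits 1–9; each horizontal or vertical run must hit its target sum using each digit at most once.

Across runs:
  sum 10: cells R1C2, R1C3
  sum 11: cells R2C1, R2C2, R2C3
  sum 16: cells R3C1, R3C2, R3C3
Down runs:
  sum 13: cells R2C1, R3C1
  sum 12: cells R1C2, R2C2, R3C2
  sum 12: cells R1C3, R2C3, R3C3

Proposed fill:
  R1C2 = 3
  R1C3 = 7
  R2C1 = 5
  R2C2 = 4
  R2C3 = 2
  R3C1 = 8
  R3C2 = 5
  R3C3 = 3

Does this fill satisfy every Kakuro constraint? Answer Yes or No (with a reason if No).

Across: 3+7=10; 5+4+2=11; 8+5+3=16. Down: 5+8=13; 3+4+5=12; 7+2+3=12. No digit repeats within any run.

Yes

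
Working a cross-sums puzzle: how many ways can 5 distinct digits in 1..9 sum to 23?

11

5 distinct digits from 1–9 sum between 15 and 35.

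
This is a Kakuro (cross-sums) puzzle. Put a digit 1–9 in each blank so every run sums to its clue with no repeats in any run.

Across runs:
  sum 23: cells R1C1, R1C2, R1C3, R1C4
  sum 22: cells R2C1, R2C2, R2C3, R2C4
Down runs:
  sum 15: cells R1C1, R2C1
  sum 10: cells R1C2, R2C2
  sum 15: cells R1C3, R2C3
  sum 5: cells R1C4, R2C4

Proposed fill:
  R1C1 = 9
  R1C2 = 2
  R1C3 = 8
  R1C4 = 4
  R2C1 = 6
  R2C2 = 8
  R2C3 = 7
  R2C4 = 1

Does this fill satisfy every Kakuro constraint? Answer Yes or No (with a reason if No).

Yes

Across: 9+2+8+4=23; 6+8+7+1=22. Down: 9+6=15; 2+8=10; 8+7=15; 4+1=5. No digit repeats within any run.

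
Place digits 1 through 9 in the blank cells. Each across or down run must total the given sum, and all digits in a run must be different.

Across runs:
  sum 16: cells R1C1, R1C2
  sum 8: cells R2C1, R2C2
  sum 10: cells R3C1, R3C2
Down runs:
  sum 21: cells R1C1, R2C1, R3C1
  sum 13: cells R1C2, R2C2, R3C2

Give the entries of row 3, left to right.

9 1

16 in 2 cells must be {7,9}.
Nothing is forced directly, so branch on R2C1, whose candidates are 5 or 6 or 7. If R2C1 = 6: that forces R1C1 = 7, R1C2 = 9, after which R2C2 would have to be in {2} for the 8 across but in {1,3} for the 13 down — contradiction. If R2C1 = 7: that forces R1C1 = 9, R1C2 = 7, R2C2 = 1, after which R3C1 would have to be in {1,2,3,4,6,7,8,9} for the 10 across but in {5} for the 21 down — contradiction. So R2C1 = 5.
R2C2 = 8 − 5 = 3 completes the 8 across.
Given what's placed, R1C2 must be 9 to fit the 16 across and 13 down.
R3C2 = 13 − 12 = 1 completes the 13 down.
R1C1 = 16 − 9 = 7 completes the 16 across.
R3C1 = 10 − 1 = 9 completes the 10 across.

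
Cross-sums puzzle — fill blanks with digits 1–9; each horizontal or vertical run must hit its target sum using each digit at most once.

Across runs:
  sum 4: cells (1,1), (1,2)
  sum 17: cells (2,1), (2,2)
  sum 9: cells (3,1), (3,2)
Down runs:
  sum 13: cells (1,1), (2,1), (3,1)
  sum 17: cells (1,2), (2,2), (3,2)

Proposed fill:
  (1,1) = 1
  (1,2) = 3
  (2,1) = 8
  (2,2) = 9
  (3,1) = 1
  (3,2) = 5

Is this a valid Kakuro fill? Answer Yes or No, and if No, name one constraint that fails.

No — the down run (1,1)–(3,1) sums to 10, not 13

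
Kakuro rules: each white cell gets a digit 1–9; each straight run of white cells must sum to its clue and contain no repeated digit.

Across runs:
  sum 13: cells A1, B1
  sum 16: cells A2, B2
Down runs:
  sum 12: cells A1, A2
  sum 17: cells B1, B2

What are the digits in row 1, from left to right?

16 in 2 cells must be {7,9}; 17 in 2 cells must be {8,9}.
The 16 across and the 17 down share only 9, so B2 = 9.
B1 = 17 − 9 = 8 completes the 17 down.
A2 = 16 − 9 = 7 completes the 16 across.
A1 = 13 − 8 = 5 completes the 13 across.

5 8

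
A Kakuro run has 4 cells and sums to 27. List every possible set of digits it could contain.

4 distinct digits from 1–9 sum between 10 and 30.

{3,7,8,9}; {4,6,8,9}; {5,6,7,9}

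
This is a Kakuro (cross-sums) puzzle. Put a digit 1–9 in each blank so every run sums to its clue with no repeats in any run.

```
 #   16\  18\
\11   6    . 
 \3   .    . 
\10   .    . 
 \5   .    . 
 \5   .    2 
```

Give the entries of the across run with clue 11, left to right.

3 in 2 cells must be {1,2}; 16 in 5 cells must be {1,2,3,4,6}.
R1C2 = 11 − 6 = 5 completes the 11 across.

6 5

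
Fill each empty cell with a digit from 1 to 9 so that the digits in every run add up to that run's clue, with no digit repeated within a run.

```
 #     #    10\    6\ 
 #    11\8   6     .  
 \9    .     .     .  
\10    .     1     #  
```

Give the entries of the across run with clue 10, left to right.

R1C3 = 8 − 6 = 2 completes the 8 across.
R2C2 = 10 − 7 = 3 completes the 10 down.
R2C3 = 6 − 2 = 4 completes the 6 down.
R3C1 = 10 − 1 = 9 completes the 10 across.
R2C1 = 9 − 7 = 2 completes the 9 across.

9, 1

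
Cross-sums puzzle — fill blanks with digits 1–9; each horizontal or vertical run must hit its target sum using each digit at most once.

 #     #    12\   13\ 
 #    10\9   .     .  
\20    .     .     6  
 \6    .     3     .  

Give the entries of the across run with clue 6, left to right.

1 3 2

6 in 3 cells must be {1,2,3}.
R2C1 = 9: the only remaining digit allowed by both the 20 across and the 10 down.
R2C2 = 20 − 15 = 5 completes the 20 across.
R3C1 = 10 − 9 = 1 completes the 10 down.
R3C3 = 6 − 4 = 2 completes the 6 across.
R1C2 = 12 − 8 = 4 completes the 12 down.
R1C3 = 9 − 4 = 5 completes the 9 across.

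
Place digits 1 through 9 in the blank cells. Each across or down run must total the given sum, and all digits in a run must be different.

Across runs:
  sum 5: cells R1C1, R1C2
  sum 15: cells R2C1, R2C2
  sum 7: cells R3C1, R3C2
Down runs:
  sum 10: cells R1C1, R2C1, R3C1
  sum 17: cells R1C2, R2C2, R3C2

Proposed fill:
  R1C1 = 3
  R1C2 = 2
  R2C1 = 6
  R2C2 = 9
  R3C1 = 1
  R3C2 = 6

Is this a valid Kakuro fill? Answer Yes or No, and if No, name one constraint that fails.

Across: 3+2=5; 6+9=15; 1+6=7. Down: 3+6+1=10; 2+9+6=17. No digit repeats within any run.

Yes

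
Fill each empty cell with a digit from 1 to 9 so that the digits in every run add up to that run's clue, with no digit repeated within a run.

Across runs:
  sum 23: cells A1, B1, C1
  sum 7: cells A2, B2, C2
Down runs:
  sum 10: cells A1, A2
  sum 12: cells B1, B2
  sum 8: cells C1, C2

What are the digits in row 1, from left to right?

9 8 6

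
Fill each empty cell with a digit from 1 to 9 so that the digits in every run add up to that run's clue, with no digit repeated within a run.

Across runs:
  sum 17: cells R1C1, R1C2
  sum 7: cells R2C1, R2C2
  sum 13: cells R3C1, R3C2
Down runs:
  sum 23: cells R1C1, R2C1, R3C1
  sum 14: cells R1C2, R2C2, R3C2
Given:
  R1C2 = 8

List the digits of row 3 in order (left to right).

17 in 2 cells must be {8,9}; 23 in 3 cells must be {6,8,9}.
R1C1 = 17 − 8 = 9 completes the 17 across.
R2C1 = 6: the only remaining digit allowed by both the 7 across and the 23 down.
R2C2 = 7 − 6 = 1 completes the 7 across.
R3C1 = 23 − 15 = 8 completes the 23 down.
R3C2 = 13 − 8 = 5 completes the 13 across.

8 5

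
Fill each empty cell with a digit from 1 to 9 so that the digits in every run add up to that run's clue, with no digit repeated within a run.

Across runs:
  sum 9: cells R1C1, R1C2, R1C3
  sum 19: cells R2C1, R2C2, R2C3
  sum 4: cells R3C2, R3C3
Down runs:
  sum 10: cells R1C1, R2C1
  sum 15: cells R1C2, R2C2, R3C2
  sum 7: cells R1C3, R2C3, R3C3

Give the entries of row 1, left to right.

4 in 2 cells must be {1,3}; 7 in 3 cells must be {1,2,4}.
Only 1 fits R3C3 under both its across sum 4 and down sum 7.
R3C2 = 4 − 1 = 3 completes the 4 across.
Nothing is forced directly, so branch on R1C2, whose candidates are 4 or 5. If R1C2 = 5: then R1C3 would have to be in {1,3} for the 9 across but in {2,4} for the 7 down — contradiction. So R1C2 = 4.
R1C3 = 2: the only remaining digit allowed by both the 9 across and the 7 down.
R2C2 = 15 − 7 = 8 completes the 15 down.
R2C3 = 7 − 3 = 4 completes the 7 down.
R1C1 = 9 − 6 = 3 completes the 9 across.

3 4 2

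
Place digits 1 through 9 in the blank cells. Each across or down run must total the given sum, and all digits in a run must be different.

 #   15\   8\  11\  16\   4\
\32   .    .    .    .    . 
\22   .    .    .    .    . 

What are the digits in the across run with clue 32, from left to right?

16 in 2 cells must be {7,9}; 4 in 2 cells must be {1,3}.
Only 3 fits R1C5 under both its across sum 32 and down sum 4.
R2C5 = 4 − 3 = 1 completes the 4 down.
Nothing is forced directly, so branch on R1C2, whose candidates are 5 or 7. If R1C2 = 7: that forces R1C4 = 9, after which R2C2 would have to be in {2,3,4,5,6,7,8,9} for the 22 across but in {1} for the 8 down — contradiction. So R1C2 = 5.
R2C2 = 8 − 5 = 3 completes the 8 down.
No cell is forced outright now. R1C3 can only be 7 or 8 or 9 (the digits allowed by both its 32 across and its 11 down). If R1C3 = 7: that forces R1C4 = 9, R2C3 = 4, after which R2C4 would have to be in {5,6,8,9} for the 22 across but in {7} for the 16 down — contradiction. If R1C3 = 8: then R2C3 would have to be in {2,4,5,6,7,8,9} for the 22 across but in {3} for the 11 down — contradiction. So R1C3 = 9.
Given what's placed, R1C4 must be 7 to fit the 32 across and 16 down.
R2C3 = 11 − 9 = 2 completes the 11 down.
R2C4 = 16 − 7 = 9 completes the 16 down.
R1C1 = 32 − 24 = 8 completes the 32 across.

8 5 9 7 3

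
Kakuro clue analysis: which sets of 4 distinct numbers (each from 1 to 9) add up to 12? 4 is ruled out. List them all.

{1,2,3,6}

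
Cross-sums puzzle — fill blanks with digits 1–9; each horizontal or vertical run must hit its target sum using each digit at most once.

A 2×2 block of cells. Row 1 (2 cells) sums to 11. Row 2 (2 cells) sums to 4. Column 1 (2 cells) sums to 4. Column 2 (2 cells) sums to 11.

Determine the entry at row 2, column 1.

4 in 2 cells must be {1,3}.
The 11 across and the 4 down share only 3, so (1,1) = 3.
(1,2) = 11 − 3 = 8 completes the 11 across.
(2,1) = 4 − 3 = 1 completes the 4 down.
(2,2) = 4 − 1 = 3 completes the 4 across.

1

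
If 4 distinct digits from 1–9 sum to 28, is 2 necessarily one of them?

No

Counterexample: {4,7,8,9} sums to 28 without using 2.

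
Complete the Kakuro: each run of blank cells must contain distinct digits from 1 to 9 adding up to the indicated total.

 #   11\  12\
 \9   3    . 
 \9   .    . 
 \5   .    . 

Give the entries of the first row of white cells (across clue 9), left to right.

R1C2 = 9 − 3 = 6 completes the 9 across.
No cell is forced outright now. R3C1 can only be 1 or 2 (the digits allowed by both its 5 across and its 11 down). If R3C1 = 2: that forces R2C1 = 6, after which R2C2 would have to be in {3} for the 9 across but in {1,2,4,5} for the 12 down — contradiction. So R3C1 = 1.
R2C1 = 11 − 4 = 7 completes the 11 down.
R2C2 = 9 − 7 = 2 completes the 9 across.
R3C2 = 5 − 1 = 4 completes the 5 across.

3 6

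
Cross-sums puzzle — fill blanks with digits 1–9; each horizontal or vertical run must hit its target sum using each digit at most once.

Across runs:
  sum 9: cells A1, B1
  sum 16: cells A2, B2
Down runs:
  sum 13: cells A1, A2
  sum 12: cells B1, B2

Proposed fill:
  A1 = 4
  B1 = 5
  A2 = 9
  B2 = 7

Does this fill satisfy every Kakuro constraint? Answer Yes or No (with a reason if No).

Yes

Across: 4+5=9; 9+7=16. Down: 4+9=13; 5+7=12. No digit repeats within any run.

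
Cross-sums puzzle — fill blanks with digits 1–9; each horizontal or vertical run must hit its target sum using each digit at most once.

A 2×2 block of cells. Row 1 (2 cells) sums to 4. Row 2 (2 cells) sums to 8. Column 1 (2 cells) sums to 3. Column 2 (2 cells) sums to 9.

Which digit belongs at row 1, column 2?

4 in 2 cells must be {1,3}; 3 in 2 cells must be {1,2}.
The 4 across and the 3 down share only 1, so (1,1) = 1.
(1,2) = 4 − 1 = 3 completes the 4 across.
(2,1) = 3 − 1 = 2 completes the 3 down.
(2,2) = 8 − 2 = 6 completes the 8 across.

3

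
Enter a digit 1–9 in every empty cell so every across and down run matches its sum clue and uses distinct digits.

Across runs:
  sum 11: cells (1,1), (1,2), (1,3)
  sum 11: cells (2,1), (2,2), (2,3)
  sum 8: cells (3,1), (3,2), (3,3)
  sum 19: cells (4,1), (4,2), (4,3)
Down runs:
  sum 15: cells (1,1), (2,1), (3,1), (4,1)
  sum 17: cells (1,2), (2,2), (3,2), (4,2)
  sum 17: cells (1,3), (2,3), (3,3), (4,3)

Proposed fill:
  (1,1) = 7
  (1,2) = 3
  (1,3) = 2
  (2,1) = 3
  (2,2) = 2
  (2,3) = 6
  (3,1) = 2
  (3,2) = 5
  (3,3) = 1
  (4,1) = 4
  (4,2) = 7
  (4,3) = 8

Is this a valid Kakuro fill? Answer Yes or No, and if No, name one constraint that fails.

No — the down run (1,1)–(4,1) sums to 16, not 15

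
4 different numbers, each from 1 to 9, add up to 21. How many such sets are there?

11

4 distinct digits from 1–9 sum between 10 and 30.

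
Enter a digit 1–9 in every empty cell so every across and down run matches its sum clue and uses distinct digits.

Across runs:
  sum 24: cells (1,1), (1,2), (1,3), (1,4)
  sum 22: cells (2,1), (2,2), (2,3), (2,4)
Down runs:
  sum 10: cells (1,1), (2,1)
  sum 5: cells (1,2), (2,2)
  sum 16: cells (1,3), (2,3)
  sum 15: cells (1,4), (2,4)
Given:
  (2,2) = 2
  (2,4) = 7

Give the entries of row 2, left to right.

16 in 2 cells must be {7,9}.
(1,2) = 5 − 2 = 3 completes the 5 down.
(1,4) = 15 − 7 = 8 completes the 15 down.
(2,3) = 9: the only remaining digit allowed by both the 22 across and the 16 down.
(1,3) = 16 − 9 = 7 completes the 16 down.
(2,1) = 22 − 18 = 4 completes the 22 across.
(1,1) = 24 − 18 = 6 completes the 24 across.

4 2 9 7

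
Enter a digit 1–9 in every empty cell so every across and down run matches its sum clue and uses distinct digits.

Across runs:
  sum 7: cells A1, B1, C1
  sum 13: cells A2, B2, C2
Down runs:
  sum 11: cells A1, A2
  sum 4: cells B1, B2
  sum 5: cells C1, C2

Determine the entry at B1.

7 in 3 cells must be {1,2,4}; 4 in 2 cells must be {1,3}.
The 7 across and the 4 down share only 1, so B1 = 1.
B2 = 4 − 1 = 3 completes the 4 down.
Nothing is forced directly, so branch on A1, whose candidates are 2 or 4. If A1 = 4: that forces C1 = 2, after which A2 would have to be in {1,2,4,6,8,9} for the 13 across but in {7} for the 11 down — contradiction. So A1 = 2.
C1 = 7 − 3 = 4 completes the 7 across.
A2 = 11 − 2 = 9 completes the 11 down.
C2 = 13 − 12 = 1 completes the 13 across.

1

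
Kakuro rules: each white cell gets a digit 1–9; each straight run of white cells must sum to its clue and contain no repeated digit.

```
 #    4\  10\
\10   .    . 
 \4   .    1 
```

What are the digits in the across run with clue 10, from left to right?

1 9

4 in 2 cells must be {1,3}.
R1C2 = 10 − 1 = 9 completes the 10 down.
R2C1 = 4 − 1 = 3 completes the 4 across.
R1C1 = 10 − 9 = 1 completes the 10 across.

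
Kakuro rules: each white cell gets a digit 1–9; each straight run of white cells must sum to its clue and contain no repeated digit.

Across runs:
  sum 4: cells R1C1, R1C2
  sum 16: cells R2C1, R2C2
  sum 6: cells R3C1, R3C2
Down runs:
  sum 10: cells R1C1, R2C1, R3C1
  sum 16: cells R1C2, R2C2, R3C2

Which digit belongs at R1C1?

1

4 in 2 cells must be {1,3}; 16 in 2 cells must be {7,9}.
The 16 across and the 10 down share only 7, so R2C1 = 7.
R2C2 = 16 − 7 = 9 completes the 16 across.
Given what's placed, R1C1 must be 1 to fit the 4 across and 10 down.
R1C2 = 4 − 1 = 3 completes the 4 across.
R3C1 = 10 − 8 = 2 completes the 10 down.
R3C2 = 6 − 2 = 4 completes the 6 across.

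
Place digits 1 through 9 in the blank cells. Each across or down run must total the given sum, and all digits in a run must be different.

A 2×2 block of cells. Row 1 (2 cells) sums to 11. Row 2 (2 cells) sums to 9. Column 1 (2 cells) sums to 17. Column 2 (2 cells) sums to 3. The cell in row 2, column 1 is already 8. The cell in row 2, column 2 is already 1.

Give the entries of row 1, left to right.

9 2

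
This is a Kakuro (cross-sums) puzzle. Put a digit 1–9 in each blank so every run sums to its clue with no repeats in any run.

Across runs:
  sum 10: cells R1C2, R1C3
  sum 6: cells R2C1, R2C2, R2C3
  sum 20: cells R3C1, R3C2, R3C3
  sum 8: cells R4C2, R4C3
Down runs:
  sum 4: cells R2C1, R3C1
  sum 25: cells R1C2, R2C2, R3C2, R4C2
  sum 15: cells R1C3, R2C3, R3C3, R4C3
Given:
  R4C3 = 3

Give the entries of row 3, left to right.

6 in 3 cells must be {1,2,3}; 4 in 2 cells must be {1,3}.
The 20 across and the 4 down share only 3, so R3C1 = 3.
Given what's placed, R3C3 must be 9 to fit the 20 across and 15 down.
R4C2 = 8 − 3 = 5 completes the 8 across.
R2C1 = 4 − 3 = 1 completes the 4 down.
Given what's placed, R2C2 must be 3 to fit the 6 across and 25 down.
R2C3 = 6 − 4 = 2 completes the 6 across.
R3C2 = 20 − 12 = 8 completes the 20 across.

3 8 9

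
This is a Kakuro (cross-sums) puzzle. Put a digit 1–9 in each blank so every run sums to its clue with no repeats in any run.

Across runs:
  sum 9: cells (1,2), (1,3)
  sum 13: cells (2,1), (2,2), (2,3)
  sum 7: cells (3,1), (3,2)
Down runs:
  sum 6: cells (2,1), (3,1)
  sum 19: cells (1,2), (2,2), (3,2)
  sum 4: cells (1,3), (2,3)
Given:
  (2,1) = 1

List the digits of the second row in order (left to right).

1 9 3

4 in 2 cells must be {1,3}.
Given what's placed, (2,3) must be 3 to fit the 13 across and 4 down.
(3,1) = 6 − 1 = 5 completes the 6 down.
(3,2) = 7 − 5 = 2 completes the 7 across.
(1,2) = 8: the only remaining digit allowed by both the 9 across and the 19 down.
(1,3) = 9 − 8 = 1 completes the 9 across.
(2,2) = 13 − 4 = 9 completes the 13 across.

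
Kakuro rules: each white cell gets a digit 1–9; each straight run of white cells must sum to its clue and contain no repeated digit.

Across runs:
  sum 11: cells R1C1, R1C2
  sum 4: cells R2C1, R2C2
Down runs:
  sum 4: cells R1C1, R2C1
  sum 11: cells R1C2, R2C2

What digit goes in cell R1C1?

3

4 in 2 cells must be {1,3}.
The 11 across and the 4 down share only 3, so R1C1 = 3.
R1C2 = 11 − 3 = 8 completes the 11 across.
R2C1 = 4 − 3 = 1 completes the 4 down.
R2C2 = 4 − 1 = 3 completes the 4 across.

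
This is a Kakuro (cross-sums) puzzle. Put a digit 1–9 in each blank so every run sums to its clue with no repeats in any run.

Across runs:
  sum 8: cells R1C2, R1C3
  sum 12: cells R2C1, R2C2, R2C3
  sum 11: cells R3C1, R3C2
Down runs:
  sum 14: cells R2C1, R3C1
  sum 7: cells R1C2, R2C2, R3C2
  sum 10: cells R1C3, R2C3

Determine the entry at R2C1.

7 in 3 cells must be {1,2,4}.
Nothing is forced directly, so branch on R3C2, whose candidates are 2 or 4. If R3C2 = 4: then R3C1 would have to be in {7} for the 11 across but in {5,6,8,9} for the 14 down — contradiction. So R3C2 = 2.
R1C2 = 1: the only remaining digit allowed by both the 8 across and the 7 down.
R1C3 = 8 − 1 = 7 completes the 8 across.
R2C2 = 7 − 3 = 4 completes the 7 down.
R2C3 = 10 − 7 = 3 completes the 10 down.
R3C1 = 11 − 2 = 9 completes the 11 across.
R2C1 = 12 − 7 = 5 completes the 12 across.

5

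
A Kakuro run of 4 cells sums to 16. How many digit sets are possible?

4 distinct digits from 1–9 sum between 10 and 30.

8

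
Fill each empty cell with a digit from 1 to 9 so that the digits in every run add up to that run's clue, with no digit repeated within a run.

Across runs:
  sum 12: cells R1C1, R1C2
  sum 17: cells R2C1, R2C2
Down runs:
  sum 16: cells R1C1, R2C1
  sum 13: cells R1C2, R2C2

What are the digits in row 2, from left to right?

9 8

17 in 2 cells must be {8,9}; 16 in 2 cells must be {7,9}.
The 17 across and the 16 down share only 9, so R2C1 = 9.
R2C2 = 17 − 9 = 8 completes the 17 across.
R1C1 = 16 − 9 = 7 completes the 16 down.
R1C2 = 12 − 7 = 5 completes the 12 across.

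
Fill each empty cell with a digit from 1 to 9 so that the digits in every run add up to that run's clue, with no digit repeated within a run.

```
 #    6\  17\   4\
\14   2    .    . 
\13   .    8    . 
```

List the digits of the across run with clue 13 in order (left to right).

4, 8, 1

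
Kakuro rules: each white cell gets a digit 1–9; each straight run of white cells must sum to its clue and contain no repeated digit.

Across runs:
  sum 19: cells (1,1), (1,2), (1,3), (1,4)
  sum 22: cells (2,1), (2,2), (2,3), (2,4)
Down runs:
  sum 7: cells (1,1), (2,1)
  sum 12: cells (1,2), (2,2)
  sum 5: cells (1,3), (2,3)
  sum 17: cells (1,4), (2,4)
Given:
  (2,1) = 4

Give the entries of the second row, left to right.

17 in 2 cells must be {8,9}.
(1,1) = 7 − 4 = 3 completes the 7 down.
Nothing is forced directly, so branch on (1,4), whose candidates are 8 or 9. If (1,4) = 8: that forces (1,2) = 7, (1,3) = 1, (2,2) = 5, after which (2,3) would have to be in {6,7} for the 22 across but in {4} for the 5 down — contradiction. So (1,4) = 9.
Given what's placed, (1,2) must be 5 to fit the 19 across and 12 down.
(1,3) = 19 − 17 = 2 completes the 19 across.
(2,2) = 12 − 5 = 7 completes the 12 down.
(2,3) = 5 − 2 = 3 completes the 5 down.
(2,4) = 22 − 14 = 8 completes the 22 across.

4 7 3 8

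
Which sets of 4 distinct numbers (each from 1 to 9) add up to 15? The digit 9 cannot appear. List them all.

{1,2,4,8}; {1,2,5,7}; {1,3,4,7}; {1,3,5,6}; {2,3,4,6}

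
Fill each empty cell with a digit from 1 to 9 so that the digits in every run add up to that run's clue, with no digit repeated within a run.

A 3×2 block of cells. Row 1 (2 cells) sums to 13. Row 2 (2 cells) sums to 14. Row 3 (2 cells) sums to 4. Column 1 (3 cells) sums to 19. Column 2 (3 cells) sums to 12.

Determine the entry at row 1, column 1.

7

4 in 2 cells must be {1,3}.
The 4 across and the 19 down share only 3, so (3,1) = 3.
(3,2) = 4 − 3 = 1 completes the 4 across.
Given what's placed, (2,1) must be 9 to fit the 14 across and 19 down.
(2,2) = 14 − 9 = 5 completes the 14 across.
(1,1) = 19 − 12 = 7 completes the 19 down.
(1,2) = 13 − 7 = 6 completes the 13 across.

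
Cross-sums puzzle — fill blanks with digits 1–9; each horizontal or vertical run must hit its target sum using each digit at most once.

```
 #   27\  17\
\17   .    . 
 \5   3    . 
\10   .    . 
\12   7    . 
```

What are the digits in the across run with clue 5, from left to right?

3 2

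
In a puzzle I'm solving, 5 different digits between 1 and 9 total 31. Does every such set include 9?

Yes

Every partition of 31 into 5 distinct digits includes 9: {1,6,7,8,9}, {2,5,7,8,9}, {3,4,7,8,9}, {3,5,6,8,9}, {4,5,6,7,9}.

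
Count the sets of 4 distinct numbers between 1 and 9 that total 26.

5

4 distinct digits from 1–9 sum between 10 and 30.
Enumerating: {2,7,8,9}, {3,6,8,9}, {4,5,8,9}, {4,6,7,9}, {5,6,7,8}.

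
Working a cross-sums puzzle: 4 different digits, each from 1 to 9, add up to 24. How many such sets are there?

4 distinct digits from 1–9 sum between 10 and 30.

8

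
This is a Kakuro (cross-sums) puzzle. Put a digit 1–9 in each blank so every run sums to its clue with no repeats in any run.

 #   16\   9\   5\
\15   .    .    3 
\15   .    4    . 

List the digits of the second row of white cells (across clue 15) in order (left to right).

9 4 2

16 in 2 cells must be {7,9}.
R1C1 = 7: the only remaining digit allowed by both the 15 across and the 16 down.
R1C2 = 15 − 10 = 5 completes the 15 across.
R2C1 = 16 − 7 = 9 completes the 16 down.
R2C3 = 15 − 13 = 2 completes the 15 across.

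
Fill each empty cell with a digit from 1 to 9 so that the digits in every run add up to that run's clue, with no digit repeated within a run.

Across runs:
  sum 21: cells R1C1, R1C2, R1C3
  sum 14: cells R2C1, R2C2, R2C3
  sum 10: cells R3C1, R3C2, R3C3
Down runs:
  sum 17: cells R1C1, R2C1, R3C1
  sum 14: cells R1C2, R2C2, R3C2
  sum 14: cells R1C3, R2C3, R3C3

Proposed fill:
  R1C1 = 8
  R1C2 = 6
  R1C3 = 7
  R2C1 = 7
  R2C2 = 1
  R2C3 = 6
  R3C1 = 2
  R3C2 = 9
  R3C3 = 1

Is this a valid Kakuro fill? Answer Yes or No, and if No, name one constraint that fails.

No — the down run R1C2–R3C2 sums to 16, not 14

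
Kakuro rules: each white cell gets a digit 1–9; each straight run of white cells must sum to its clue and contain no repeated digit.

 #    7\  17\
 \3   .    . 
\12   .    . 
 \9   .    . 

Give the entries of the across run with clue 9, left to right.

2 7

3 in 2 cells must be {1,2}; 7 in 3 cells must be {1,2,4}.
The 12 across and the 7 down share only 4, so R2C1 = 4.
R2C2 = 12 − 4 = 8 completes the 12 across.
Given what's placed, R1C2 must be 2 to fit the 3 across and 17 down.
R3C2 = 17 − 10 = 7 completes the 17 down.
R1C1 = 3 − 2 = 1 completes the 3 across.
R3C1 = 9 − 7 = 2 completes the 9 across.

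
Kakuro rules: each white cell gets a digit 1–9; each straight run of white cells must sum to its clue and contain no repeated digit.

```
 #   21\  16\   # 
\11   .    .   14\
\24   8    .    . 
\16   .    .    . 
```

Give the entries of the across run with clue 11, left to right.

24 in 3 cells must be {7,8,9}.
R2C3 = 9: the only remaining digit allowed by both the 24 across and the 14 down.
R3C3 = 14 − 9 = 5 completes the 14 down.
R2C2 = 24 − 17 = 7 completes the 24 across.
No cell is forced outright now. R3C2 can only be 3 or 4 or 8 (the digits allowed by both its 16 across and its 16 down). If R3C2 = 3: that forces R1C2 = 6, after which R3C1 would have to be in {8} for the 16 across but in {4,6,7,9} for the 21 down — contradiction. If R3C2 = 8: then R1C2 would have to be in {2,3,4,5,6,7,8,9} for the 11 across but in {1} for the 16 down — contradiction. So R3C2 = 4.
R1C2 = 16 − 11 = 5 completes the 16 down.
R3C1 = 16 − 9 = 7 completes the 16 across.
R1C1 = 11 − 5 = 6 completes the 11 across.

6 5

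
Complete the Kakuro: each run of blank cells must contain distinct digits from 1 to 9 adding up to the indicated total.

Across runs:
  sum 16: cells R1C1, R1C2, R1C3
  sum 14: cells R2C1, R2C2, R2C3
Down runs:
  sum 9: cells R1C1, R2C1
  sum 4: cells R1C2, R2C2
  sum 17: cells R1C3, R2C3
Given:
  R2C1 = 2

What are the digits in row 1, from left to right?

7 1 8

4 in 2 cells must be {1,3}; 17 in 2 cells must be {8,9}.
R1C1 = 9 − 2 = 7 completes the 9 down.
R1C3 = 8: the only remaining digit allowed by both the 16 across and the 17 down.
Given what's placed, R2C2 must be 3 to fit the 14 across and 4 down.
R2C3 = 14 − 5 = 9 completes the 14 across.
R1C2 = 16 − 15 = 1 completes the 16 across.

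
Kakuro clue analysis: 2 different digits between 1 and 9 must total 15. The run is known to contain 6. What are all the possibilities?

2 distinct digits from 1–9 sum between 3 and 17.
Keeping only sets containing 6.
Only one set works: {6,9}.

{6,9}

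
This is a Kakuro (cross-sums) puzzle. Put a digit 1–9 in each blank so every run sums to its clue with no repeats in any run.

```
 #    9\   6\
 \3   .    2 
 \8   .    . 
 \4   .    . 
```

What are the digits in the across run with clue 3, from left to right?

3 in 2 cells must be {1,2}; 4 in 2 cells must be {1,3}; 6 in 3 cells must be {1,2,3}.
R1C1 = 3 − 2 = 1 completes the 3 across.
Given what's placed, R3C1 must be 3 to fit the 4 across and 9 down.
R3C2 = 4 − 3 = 1 completes the 4 across.
R2C1 = 9 − 4 = 5 completes the 9 down.
R2C2 = 8 − 5 = 3 completes the 8 across.

1 2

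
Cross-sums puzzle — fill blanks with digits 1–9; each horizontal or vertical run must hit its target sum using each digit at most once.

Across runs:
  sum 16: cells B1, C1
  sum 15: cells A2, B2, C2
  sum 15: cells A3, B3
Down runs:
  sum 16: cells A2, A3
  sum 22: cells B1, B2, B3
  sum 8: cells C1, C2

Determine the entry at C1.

7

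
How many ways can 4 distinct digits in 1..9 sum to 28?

4 distinct digits from 1–9 sum between 10 and 30.
Enumerating: {4,7,8,9}, {5,6,8,9}.

2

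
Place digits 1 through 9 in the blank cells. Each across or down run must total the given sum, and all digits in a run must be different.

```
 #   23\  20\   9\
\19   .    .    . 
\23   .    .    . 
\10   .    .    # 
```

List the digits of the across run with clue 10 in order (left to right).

23 in 3 cells must be {6,8,9}.
Nothing is forced directly, so branch on R2C3, whose candidates are 6 or 8. If R2C3 = 8: then R1C3 would have to be in {2,3,4,5,6,7,8,9} for the 19 across but in {1} for the 9 down — contradiction. So R2C3 = 6.
R1C3 = 9 − 6 = 3 completes the 9 down.
Given what's placed, R1C1 must be 9 to fit the 19 across and 23 down.
R1C2 = 19 − 12 = 7 completes the 19 across.
R2C1 = 8: the only remaining digit allowed by both the 23 across and the 23 down.
R2C2 = 23 − 14 = 9 completes the 23 across.
R3C1 = 23 − 17 = 6 completes the 23 down.
R3C2 = 10 − 6 = 4 completes the 10 across.

6 4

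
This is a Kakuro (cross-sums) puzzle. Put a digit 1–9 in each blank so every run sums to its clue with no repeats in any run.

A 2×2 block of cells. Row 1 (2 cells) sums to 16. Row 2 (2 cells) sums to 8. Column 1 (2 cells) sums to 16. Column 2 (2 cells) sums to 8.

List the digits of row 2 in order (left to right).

7, 1

16 in 2 cells must be {7,9}.
The 16 across and the 8 down share only 7, so (1,2) = 7.
The 8 across and the 16 down share only 7, so (2,1) = 7.
(2,2) = 8 − 7 = 1 completes the 8 across.
(1,1) = 16 − 7 = 9 completes the 16 across.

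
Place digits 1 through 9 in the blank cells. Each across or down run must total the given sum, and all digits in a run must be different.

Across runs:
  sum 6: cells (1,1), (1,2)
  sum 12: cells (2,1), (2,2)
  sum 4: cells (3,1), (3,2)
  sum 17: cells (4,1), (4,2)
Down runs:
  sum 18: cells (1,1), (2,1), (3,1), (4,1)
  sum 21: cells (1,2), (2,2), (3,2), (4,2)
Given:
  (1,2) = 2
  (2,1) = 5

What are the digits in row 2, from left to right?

5, 7

4 in 2 cells must be {1,3}; 17 in 2 cells must be {8,9}.
(1,1) = 6 − 2 = 4 completes the 6 across.
(2,2) = 12 − 5 = 7 completes the 12 across.
Given what's placed, (3,2) must be 3 to fit the 4 across and 21 down.
(4,1) = 8: the only remaining digit allowed by both the 17 across and the 18 down.
(4,2) = 17 − 8 = 9 completes the 17 across.
(3,1) = 4 − 3 = 1 completes the 4 across.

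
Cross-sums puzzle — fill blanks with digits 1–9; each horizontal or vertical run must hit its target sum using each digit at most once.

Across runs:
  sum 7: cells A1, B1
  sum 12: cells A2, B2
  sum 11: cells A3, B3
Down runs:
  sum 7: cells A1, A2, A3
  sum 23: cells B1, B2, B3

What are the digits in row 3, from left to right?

2 9

7 in 3 cells must be {1,2,4}; 23 in 3 cells must be {6,8,9}.
The 7 across and the 23 down share only 6, so B1 = 6.
The 12 across and the 7 down share only 4, so A2 = 4.
B2 = 12 − 4 = 8 completes the 12 across.
A3 = 2: the only remaining digit allowed by both the 11 across and the 7 down.
B3 = 11 − 2 = 9 completes the 11 across.
A1 = 7 − 6 = 1 completes the 7 across.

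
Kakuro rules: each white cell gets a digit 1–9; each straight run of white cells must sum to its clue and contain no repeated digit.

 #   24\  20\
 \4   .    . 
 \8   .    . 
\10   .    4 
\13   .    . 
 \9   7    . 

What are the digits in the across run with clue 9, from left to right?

7, 2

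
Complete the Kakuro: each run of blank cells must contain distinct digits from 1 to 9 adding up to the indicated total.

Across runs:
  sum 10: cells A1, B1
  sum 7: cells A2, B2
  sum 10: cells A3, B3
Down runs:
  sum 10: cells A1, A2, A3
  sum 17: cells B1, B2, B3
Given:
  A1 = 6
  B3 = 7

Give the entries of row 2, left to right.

1, 6

B1 = 10 − 6 = 4 completes the 10 across.
B2 = 17 − 11 = 6 completes the 17 down.
A3 = 10 − 7 = 3 completes the 10 across.
A2 = 7 − 6 = 1 completes the 7 across.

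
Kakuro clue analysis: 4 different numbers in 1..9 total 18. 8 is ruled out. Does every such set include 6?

No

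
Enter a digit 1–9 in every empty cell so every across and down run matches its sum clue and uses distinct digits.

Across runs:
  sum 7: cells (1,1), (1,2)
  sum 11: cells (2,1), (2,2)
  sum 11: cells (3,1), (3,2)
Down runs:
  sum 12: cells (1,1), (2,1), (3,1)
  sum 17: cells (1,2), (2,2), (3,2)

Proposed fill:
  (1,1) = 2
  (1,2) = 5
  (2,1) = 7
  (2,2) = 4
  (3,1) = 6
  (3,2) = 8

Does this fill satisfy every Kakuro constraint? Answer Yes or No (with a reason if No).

No — the across run (3,1)–(3,2) sums to 14, not 11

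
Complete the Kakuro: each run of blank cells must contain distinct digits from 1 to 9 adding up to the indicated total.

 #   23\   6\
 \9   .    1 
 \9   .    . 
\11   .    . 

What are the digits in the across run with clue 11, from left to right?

9, 2

23 in 3 cells must be {6,8,9}; 6 in 3 cells must be {1,2,3}.
R1C1 = 9 − 1 = 8 completes the 9 across.
R2C1 = 6: the only remaining digit allowed by both the 9 across and the 23 down.
R2C2 = 9 − 6 = 3 completes the 9 across.
R3C1 = 23 − 14 = 9 completes the 23 down.
R3C2 = 11 − 9 = 2 completes the 11 across.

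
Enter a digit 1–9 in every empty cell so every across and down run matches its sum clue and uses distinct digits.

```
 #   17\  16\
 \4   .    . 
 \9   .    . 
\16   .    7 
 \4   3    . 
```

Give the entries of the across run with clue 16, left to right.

9 7

4 in 2 cells must be {1,3}; 16 in 2 cells must be {7,9}.
Given what's placed, R1C1 must be 1 to fit the 4 across and 17 down.
R1C2 = 4 − 1 = 3 completes the 4 across.
R3C1 = 16 − 7 = 9 completes the 16 across.
R4C2 = 4 − 3 = 1 completes the 4 across.
R2C1 = 17 − 13 = 4 completes the 17 down.
R2C2 = 9 − 4 = 5 completes the 9 across.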